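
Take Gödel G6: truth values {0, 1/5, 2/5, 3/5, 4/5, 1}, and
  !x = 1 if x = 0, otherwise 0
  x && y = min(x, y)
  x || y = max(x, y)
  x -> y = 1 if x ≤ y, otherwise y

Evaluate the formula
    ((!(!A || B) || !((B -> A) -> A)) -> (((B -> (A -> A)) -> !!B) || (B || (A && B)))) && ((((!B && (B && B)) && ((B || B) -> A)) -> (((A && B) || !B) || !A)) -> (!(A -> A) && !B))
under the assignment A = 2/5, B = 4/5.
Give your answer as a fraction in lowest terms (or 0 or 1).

!A = !2/5 = 0
!A || B = 0 || 4/5 = 4/5
!(!A || B) = !4/5 = 0
B -> A = 4/5 -> 2/5 = 2/5
(B -> A) -> A = 2/5 -> 2/5 = 1
!((B -> A) -> A) = !1 = 0
!(!A || B) || !((B -> A) -> A) = 0 || 0 = 0
A -> A = 2/5 -> 2/5 = 1
B -> (A -> A) = 4/5 -> 1 = 1
!B = !4/5 = 0
!!B = !0 = 1
(B -> (A -> A)) -> !!B = 1 -> 1 = 1
A && B = 2/5 && 4/5 = 2/5
B || (A && B) = 4/5 || 2/5 = 4/5
((B -> (A -> A)) -> !!B) || (B || (A && B)) = 1 || 4/5 = 1
(!(!A || B) || !((B -> A) -> A)) -> (((B -> (A -> A)) -> !!B) || (B || (A && B))) = 0 -> 1 = 1
!B = !4/5 = 0
B && B = 4/5 && 4/5 = 4/5
!B && (B && B) = 0 && 4/5 = 0
B || B = 4/5 || 4/5 = 4/5
(B || B) -> A = 4/5 -> 2/5 = 2/5
(!B && (B && B)) && ((B || B) -> A) = 0 && 2/5 = 0
A && B = 2/5 && 4/5 = 2/5
!B = !4/5 = 0
(A && B) || !B = 2/5 || 0 = 2/5
!A = !2/5 = 0
((A && B) || !B) || !A = 2/5 || 0 = 2/5
((!B && (B && B)) && ((B || B) -> A)) -> (((A && B) || !B) || !A) = 0 -> 2/5 = 1
A -> A = 2/5 -> 2/5 = 1
!(A -> A) = !1 = 0
!B = !4/5 = 0
!(A -> A) && !B = 0 && 0 = 0
(((!B && (B && B)) && ((B || B) -> A)) -> (((A && B) || !B) || !A)) -> (!(A -> A) && !B) = 1 -> 0 = 0
((!(!A || B) || !((B -> A) -> A)) -> (((B -> (A -> A)) -> !!B) || (B || (A && B)))) && ((((!B && (B && B)) && ((B || B) -> A)) -> (((A && B) || !B) || !A)) -> (!(A -> A) && !B)) = 1 && 0 = 0

0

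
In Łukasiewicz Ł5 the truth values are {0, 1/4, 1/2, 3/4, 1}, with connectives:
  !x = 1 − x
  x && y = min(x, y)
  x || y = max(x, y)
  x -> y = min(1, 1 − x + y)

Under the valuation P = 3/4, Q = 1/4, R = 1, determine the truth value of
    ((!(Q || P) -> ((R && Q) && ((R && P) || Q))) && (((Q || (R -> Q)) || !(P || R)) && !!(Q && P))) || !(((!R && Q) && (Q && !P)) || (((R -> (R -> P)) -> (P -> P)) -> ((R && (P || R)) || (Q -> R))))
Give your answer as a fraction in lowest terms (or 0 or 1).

1/4

Q || P = 1/4 || 3/4 = 3/4
!(Q || P) = !3/4 = 1/4
R && Q = 1 && 1/4 = 1/4
R && P = 1 && 3/4 = 3/4
(R && P) || Q = 3/4 || 1/4 = 3/4
(R && Q) && ((R && P) || Q) = 1/4 && 3/4 = 1/4
!(Q || P) -> ((R && Q) && ((R && P) || Q)) = 1/4 -> 1/4 = 1
R -> Q = 1 -> 1/4 = 1/4
Q || (R -> Q) = 1/4 || 1/4 = 1/4
P || R = 3/4 || 1 = 1
!(P || R) = !1 = 0
(Q || (R -> Q)) || !(P || R) = 1/4 || 0 = 1/4
Q && P = 1/4 && 3/4 = 1/4
!(Q && P) = !1/4 = 3/4
!!(Q && P) = !3/4 = 1/4
((Q || (R -> Q)) || !(P || R)) && !!(Q && P) = 1/4 && 1/4 = 1/4
(!(Q || P) -> ((R && Q) && ((R && P) || Q))) && (((Q || (R -> Q)) || !(P || R)) && !!(Q && P)) = 1 && 1/4 = 1/4
!R = !1 = 0
!R && Q = 0 && 1/4 = 0
!P = !3/4 = 1/4
Q && !P = 1/4 && 1/4 = 1/4
(!R && Q) && (Q && !P) = 0 && 1/4 = 0
R -> P = 1 -> 3/4 = 3/4
R -> (R -> P) = 1 -> 3/4 = 3/4
P -> P = 3/4 -> 3/4 = 1
(R -> (R -> P)) -> (P -> P) = 3/4 -> 1 = 1
P || R = 3/4 || 1 = 1
R && (P || R) = 1 && 1 = 1
Q -> R = 1/4 -> 1 = 1
(R && (P || R)) || (Q -> R) = 1 || 1 = 1
((R -> (R -> P)) -> (P -> P)) -> ((R && (P || R)) || (Q -> R)) = 1 -> 1 = 1
((!R && Q) && (Q && !P)) || (((R -> (R -> P)) -> (P -> P)) -> ((R && (P || R)) || (Q -> R))) = 0 || 1 = 1
!(((!R && Q) && (Q && !P)) || (((R -> (R -> P)) -> (P -> P)) -> ((R && (P || R)) || (Q -> R)))) = !1 = 0
((!(Q || P) -> ((R && Q) && ((R && P) || Q))) && (((Q || (R -> Q)) || !(P || R)) && !!(Q && P))) || !(((!R && Q) && (Q && !P)) || (((R -> (R -> P)) -> (P -> P)) -> ((R && (P || R)) || (Q -> R)))) = 1/4 || 0 = 1/4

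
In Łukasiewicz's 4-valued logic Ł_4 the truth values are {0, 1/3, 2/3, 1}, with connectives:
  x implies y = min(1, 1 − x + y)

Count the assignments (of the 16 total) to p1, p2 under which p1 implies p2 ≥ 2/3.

13

p1 = 0, p2 = 0 ↦ 1  ≥
p1 = 0, p2 = 1/3 ↦ 1  ≥
p1 = 0, p2 = 2/3 ↦ 1  ≥
p1 = 0, p2 = 1 ↦ 1  ≥
p1 = 1/3, p2 = 0 ↦ 2/3  ≥
p1 = 1/3, p2 = 1/3 ↦ 1  ≥
p1 = 1/3, p2 = 2/3 ↦ 1  ≥
p1 = 1/3, p2 = 1 ↦ 1  ≥
p1 = 2/3, p2 = 0 ↦ 1/3  <
p1 = 2/3, p2 = 1/3 ↦ 2/3  ≥
p1 = 2/3, p2 = 2/3 ↦ 1  ≥
p1 = 2/3, p2 = 1 ↦ 1  ≥
p1 = 1, p2 = 0 ↦ 0  <
p1 = 1, p2 = 1/3 ↦ 1/3  <
p1 = 1, p2 = 2/3 ↦ 2/3  ≥
p1 = 1, p2 = 1 ↦ 1  ≥
So 13 of the 16 assignments meet the threshold.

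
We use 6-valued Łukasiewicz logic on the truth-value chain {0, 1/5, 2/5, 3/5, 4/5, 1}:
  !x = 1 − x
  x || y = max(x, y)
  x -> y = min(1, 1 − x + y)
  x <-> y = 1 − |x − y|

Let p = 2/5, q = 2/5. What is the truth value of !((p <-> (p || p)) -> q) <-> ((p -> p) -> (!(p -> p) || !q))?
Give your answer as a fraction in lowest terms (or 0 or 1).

p || p = 2/5 || 2/5 = 2/5
p <-> (p || p) = 2/5 <-> 2/5 = 1
(p <-> (p || p)) -> q = 1 -> 2/5 = 2/5
!((p <-> (p || p)) -> q) = !2/5 = 3/5
p -> p = 2/5 -> 2/5 = 1
p -> p = 2/5 -> 2/5 = 1
!(p -> p) = !1 = 0
!q = !2/5 = 3/5
!(p -> p) || !q = 0 || 3/5 = 3/5
(p -> p) -> (!(p -> p) || !q) = 1 -> 3/5 = 3/5
!((p <-> (p || p)) -> q) <-> ((p -> p) -> (!(p -> p) || !q)) = 3/5 <-> 3/5 = 1

1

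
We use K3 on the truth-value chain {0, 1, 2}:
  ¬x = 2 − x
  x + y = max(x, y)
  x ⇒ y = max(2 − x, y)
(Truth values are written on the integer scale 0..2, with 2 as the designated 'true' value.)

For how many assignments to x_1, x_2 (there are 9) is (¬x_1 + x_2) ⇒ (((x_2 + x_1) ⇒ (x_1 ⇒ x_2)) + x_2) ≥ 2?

6

x_1 = 0, x_2 = 0 ↦ 2  ≥
x_1 = 0, x_2 = 1 ↦ 2  ≥
x_1 = 0, x_2 = 2 ↦ 2  ≥
x_1 = 1, x_2 = 0 ↦ 1  <
x_1 = 1, x_2 = 1 ↦ 1  <
x_1 = 1, x_2 = 2 ↦ 2  ≥
x_1 = 2, x_2 = 0 ↦ 2  ≥
x_1 = 2, x_2 = 1 ↦ 1  <
x_1 = 2, x_2 = 2 ↦ 2  ≥
So 6 of the 9 assignments meet the threshold.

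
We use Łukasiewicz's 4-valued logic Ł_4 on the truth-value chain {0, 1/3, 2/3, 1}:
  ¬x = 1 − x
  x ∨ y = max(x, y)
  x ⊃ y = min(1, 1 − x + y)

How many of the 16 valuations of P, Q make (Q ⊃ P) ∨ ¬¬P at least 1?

10

P = 0, Q = 0 ↦ 1  ≥
P = 0, Q = 1/3 ↦ 2/3  <
P = 0, Q = 2/3 ↦ 1/3  <
P = 0, Q = 1 ↦ 0  <
P = 1/3, Q = 0 ↦ 1  ≥
P = 1/3, Q = 1/3 ↦ 1  ≥
P = 1/3, Q = 2/3 ↦ 2/3  <
P = 1/3, Q = 1 ↦ 1/3  <
P = 2/3, Q = 0 ↦ 1  ≥
P = 2/3, Q = 1/3 ↦ 1  ≥
P = 2/3, Q = 2/3 ↦ 1  ≥
P = 2/3, Q = 1 ↦ 2/3  <
P = 1, Q = 0 ↦ 1  ≥
P = 1, Q = 1/3 ↦ 1  ≥
P = 1, Q = 2/3 ↦ 1  ≥
P = 1, Q = 1 ↦ 1  ≥
So 10 of the 16 assignments meet the threshold.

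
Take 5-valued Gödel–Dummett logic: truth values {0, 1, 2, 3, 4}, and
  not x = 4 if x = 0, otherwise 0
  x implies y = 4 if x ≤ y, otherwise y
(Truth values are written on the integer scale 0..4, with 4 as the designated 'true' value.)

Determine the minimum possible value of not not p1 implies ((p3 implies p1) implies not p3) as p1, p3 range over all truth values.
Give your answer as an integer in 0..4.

0

Take p1 = 1, p3 = 1:
not p1 = not 1 = 0
not not p1 = not 0 = 4
p3 implies p1 = 1 implies 1 = 4
not p3 = not 1 = 0
(p3 implies p1) implies not p3 = 4 implies 0 = 0
not not p1 implies ((p3 implies p1) implies not p3) = 4 implies 0 = 0
No assignment yields a value below 0, so this is the minimum.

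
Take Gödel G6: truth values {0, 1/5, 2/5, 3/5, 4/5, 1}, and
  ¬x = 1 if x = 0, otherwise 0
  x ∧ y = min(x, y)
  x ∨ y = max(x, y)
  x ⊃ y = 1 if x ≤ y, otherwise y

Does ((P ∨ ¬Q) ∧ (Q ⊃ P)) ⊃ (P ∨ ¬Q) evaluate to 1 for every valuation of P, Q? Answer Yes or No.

Yes

At P = 1/5, Q = 2/5, for instance:
¬Q = ¬2/5 = 0
P ∨ ¬Q = 1/5 ∨ 0 = 1/5
Q ⊃ P = 2/5 ⊃ 1/5 = 1/5
(P ∨ ¬Q) ∧ (Q ⊃ P) = 1/5 ∧ 1/5 = 1/5
((P ∨ ¬Q) ∧ (Q ⊃ P)) ⊃ (P ∨ ¬Q) = 1/5 ⊃ 1/5 = 1
and checking the remaining 35 assignments likewise gives ≥ 1 in every case.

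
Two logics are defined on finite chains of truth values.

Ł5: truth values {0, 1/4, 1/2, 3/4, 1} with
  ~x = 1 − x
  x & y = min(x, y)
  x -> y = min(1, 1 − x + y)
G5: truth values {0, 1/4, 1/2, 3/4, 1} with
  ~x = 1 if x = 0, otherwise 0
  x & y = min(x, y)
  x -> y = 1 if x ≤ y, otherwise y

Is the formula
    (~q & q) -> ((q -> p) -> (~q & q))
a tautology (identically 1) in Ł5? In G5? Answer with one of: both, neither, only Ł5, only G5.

both

In Ł5: every assignment gives 1 — tautology.
In G5: every assignment gives 1 — tautology.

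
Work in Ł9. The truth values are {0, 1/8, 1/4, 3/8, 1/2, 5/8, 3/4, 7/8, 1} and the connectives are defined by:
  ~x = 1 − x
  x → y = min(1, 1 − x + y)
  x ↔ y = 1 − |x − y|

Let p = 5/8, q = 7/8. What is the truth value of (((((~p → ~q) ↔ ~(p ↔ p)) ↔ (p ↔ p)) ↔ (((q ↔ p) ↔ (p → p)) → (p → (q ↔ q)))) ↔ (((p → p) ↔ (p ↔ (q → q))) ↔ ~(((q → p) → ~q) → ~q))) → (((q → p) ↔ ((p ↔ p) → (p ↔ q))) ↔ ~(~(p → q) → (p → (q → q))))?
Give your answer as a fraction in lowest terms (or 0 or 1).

~p = ~5/8 = 3/8
~q = ~7/8 = 1/8
~p → ~q = 3/8 → 1/8 = 3/4
p ↔ p = 5/8 ↔ 5/8 = 1
~(p ↔ p) = ~1 = 0
(~p → ~q) ↔ ~(p ↔ p) = 3/4 ↔ 0 = 1/4
p ↔ p = 5/8 ↔ 5/8 = 1
((~p → ~q) ↔ ~(p ↔ p)) ↔ (p ↔ p) = 1/4 ↔ 1 = 1/4
q ↔ p = 7/8 ↔ 5/8 = 3/4
p → p = 5/8 → 5/8 = 1
(q ↔ p) ↔ (p → p) = 3/4 ↔ 1 = 3/4
q ↔ q = 7/8 ↔ 7/8 = 1
p → (q ↔ q) = 5/8 → 1 = 1
((q ↔ p) ↔ (p → p)) → (p → (q ↔ q)) = 3/4 → 1 = 1
(((~p → ~q) ↔ ~(p ↔ p)) ↔ (p ↔ p)) ↔ (((q ↔ p) ↔ (p → p)) → (p → (q ↔ q))) = 1/4 ↔ 1 = 1/4
p → p = 5/8 → 5/8 = 1
q → q = 7/8 → 7/8 = 1
p ↔ (q → q) = 5/8 ↔ 1 = 5/8
(p → p) ↔ (p ↔ (q → q)) = 1 ↔ 5/8 = 5/8
q → p = 7/8 → 5/8 = 3/4
~q = ~7/8 = 1/8
(q → p) → ~q = 3/4 → 1/8 = 3/8
~q = ~7/8 = 1/8
((q → p) → ~q) → ~q = 3/8 → 1/8 = 3/4
~(((q → p) → ~q) → ~q) = ~3/4 = 1/4
((p → p) ↔ (p ↔ (q → q))) ↔ ~(((q → p) → ~q) → ~q) = 5/8 ↔ 1/4 = 5/8
((((~p → ~q) ↔ ~(p ↔ p)) ↔ (p ↔ p)) ↔ (((q ↔ p) ↔ (p → p)) → (p → (q ↔ q)))) ↔ (((p → p) ↔ (p ↔ (q → q))) ↔ ~(((q → p) → ~q) → ~q)) = 1/4 ↔ 5/8 = 5/8
q → p = 7/8 → 5/8 = 3/4
p ↔ p = 5/8 ↔ 5/8 = 1
p ↔ q = 5/8 ↔ 7/8 = 3/4
(p ↔ p) → (p ↔ q) = 1 → 3/4 = 3/4
(q → p) ↔ ((p ↔ p) → (p ↔ q)) = 3/4 ↔ 3/4 = 1
p → q = 5/8 → 7/8 = 1
~(p → q) = ~1 = 0
q → q = 7/8 → 7/8 = 1
p → (q → q) = 5/8 → 1 = 1
~(p → q) → (p → (q → q)) = 0 → 1 = 1
~(~(p → q) → (p → (q → q))) = ~1 = 0
((q → p) ↔ ((p ↔ p) → (p ↔ q))) ↔ ~(~(p → q) → (p → (q → q))) = 1 ↔ 0 = 0
(((((~p → ~q) ↔ ~(p ↔ p)) ↔ (p ↔ p)) ↔ (((q ↔ p) ↔ (p → p)) → (p → (q ↔ q)))) ↔ (((p → p) ↔ (p ↔ (q → q))) ↔ ~(((q → p) → ~q) → ~q))) → (((q → p) ↔ ((p ↔ p) → (p ↔ q))) ↔ ~(~(p → q) → (p → (q → q)))) = 5/8 → 0 = 3/8

3/8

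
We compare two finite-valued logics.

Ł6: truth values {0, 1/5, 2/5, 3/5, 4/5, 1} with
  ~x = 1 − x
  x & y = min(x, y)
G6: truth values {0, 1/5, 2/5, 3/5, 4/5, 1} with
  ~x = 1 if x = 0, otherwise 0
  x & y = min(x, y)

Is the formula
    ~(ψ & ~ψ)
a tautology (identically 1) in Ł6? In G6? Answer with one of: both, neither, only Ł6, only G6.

In Ł6: at ψ = 1/5 the value is 4/5 — not a tautology.
In G6: every assignment gives 1 — tautology.

only G6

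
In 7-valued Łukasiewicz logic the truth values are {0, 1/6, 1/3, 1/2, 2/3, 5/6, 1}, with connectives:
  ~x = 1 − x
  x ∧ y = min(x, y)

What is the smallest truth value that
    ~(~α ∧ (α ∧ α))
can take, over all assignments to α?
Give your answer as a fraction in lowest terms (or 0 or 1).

Take α = 1/2:
~α = ~1/2 = 1/2
α ∧ α = 1/2 ∧ 1/2 = 1/2
~α ∧ (α ∧ α) = 1/2 ∧ 1/2 = 1/2
~(~α ∧ (α ∧ α)) = ~1/2 = 1/2
No assignment yields a value below 1/2, so this is the minimum.

1/2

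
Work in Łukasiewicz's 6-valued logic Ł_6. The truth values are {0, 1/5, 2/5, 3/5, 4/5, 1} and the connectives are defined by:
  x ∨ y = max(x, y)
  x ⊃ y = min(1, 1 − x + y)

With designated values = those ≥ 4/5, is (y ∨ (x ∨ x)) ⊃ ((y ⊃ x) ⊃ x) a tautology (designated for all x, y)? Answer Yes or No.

At x = 0, y = 1/5, for instance:
x ∨ x = 0 ∨ 0 = 0
y ∨ (x ∨ x) = 1/5 ∨ 0 = 1/5
y ⊃ x = 1/5 ⊃ 0 = 4/5
(y ⊃ x) ⊃ x = 4/5 ⊃ 0 = 1/5
(y ∨ (x ∨ x)) ⊃ ((y ⊃ x) ⊃ x) = 1/5 ⊃ 1/5 = 1
and checking the remaining 35 assignments likewise gives ≥ 4/5 in every case.

Yes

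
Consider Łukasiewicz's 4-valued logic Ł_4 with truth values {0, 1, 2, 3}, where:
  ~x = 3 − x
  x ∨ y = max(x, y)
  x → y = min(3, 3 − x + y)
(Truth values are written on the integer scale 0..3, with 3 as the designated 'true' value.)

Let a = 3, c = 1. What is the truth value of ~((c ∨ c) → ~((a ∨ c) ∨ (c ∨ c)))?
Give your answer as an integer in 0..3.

1

c ∨ c = 1 ∨ 1 = 1
a ∨ c = 3 ∨ 1 = 3
c ∨ c = 1 ∨ 1 = 1
(a ∨ c) ∨ (c ∨ c) = 3 ∨ 1 = 3
~((a ∨ c) ∨ (c ∨ c)) = ~3 = 0
(c ∨ c) → ~((a ∨ c) ∨ (c ∨ c)) = 1 → 0 = 2
~((c ∨ c) → ~((a ∨ c) ∨ (c ∨ c))) = ~2 = 1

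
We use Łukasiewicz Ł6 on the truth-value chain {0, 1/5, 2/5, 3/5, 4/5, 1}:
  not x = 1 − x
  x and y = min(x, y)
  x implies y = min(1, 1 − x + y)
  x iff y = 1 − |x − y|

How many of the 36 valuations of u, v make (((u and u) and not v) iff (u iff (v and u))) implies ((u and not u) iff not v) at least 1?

value 1: 26 assignments (counts)
value 4/5: 5 assignments
value 3/5: 5 assignments
So 26 of the 36 assignments meet the threshold.

26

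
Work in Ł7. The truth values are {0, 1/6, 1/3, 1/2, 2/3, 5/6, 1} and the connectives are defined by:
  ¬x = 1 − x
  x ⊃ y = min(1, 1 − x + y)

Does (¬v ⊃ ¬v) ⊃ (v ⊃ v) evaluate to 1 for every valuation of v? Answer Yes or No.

v = 0 ↦ 1
v = 1/6 ↦ 1
v = 1/3 ↦ 1
v = 1/2 ↦ 1
v = 2/3 ↦ 1
v = 5/6 ↦ 1
v = 1 ↦ 1
Every assignment gives a value ≥ 1.

Yes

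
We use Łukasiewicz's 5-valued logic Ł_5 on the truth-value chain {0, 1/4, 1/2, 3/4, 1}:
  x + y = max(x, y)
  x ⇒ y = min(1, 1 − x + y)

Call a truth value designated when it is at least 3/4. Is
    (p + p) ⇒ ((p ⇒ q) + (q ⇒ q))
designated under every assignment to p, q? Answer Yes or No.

Yes

At p = 3/4, q = 3/4, for instance:
p + p = 3/4 + 3/4 = 3/4
p ⇒ q = 3/4 ⇒ 3/4 = 1
q ⇒ q = 3/4 ⇒ 3/4 = 1
(p ⇒ q) + (q ⇒ q) = 1 + 1 = 1
(p + p) ⇒ ((p ⇒ q) + (q ⇒ q)) = 3/4 ⇒ 1 = 1
and checking the remaining 24 assignments likewise gives ≥ 3/4 in every case.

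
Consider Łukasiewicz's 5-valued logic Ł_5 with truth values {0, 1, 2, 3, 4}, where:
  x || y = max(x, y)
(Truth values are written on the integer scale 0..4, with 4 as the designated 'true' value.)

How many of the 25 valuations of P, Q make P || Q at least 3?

16

value 4: 9 assignments (counts)
value 3: 7 assignments (counts)
value 2: 5 assignments
value 1: 3 assignments
value 0: 1 assignment
So 16 of the 25 assignments meet the threshold.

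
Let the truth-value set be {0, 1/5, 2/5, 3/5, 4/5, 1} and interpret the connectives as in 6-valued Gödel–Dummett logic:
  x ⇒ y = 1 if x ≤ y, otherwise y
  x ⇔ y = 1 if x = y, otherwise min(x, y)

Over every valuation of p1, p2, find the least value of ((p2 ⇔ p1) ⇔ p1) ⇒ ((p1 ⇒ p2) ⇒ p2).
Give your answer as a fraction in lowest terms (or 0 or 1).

Take p1 = 0, p2 = 1/5:
p2 ⇔ p1 = 1/5 ⇔ 0 = 0
(p2 ⇔ p1) ⇔ p1 = 0 ⇔ 0 = 1
p1 ⇒ p2 = 0 ⇒ 1/5 = 1
(p1 ⇒ p2) ⇒ p2 = 1 ⇒ 1/5 = 1/5
((p2 ⇔ p1) ⇔ p1) ⇒ ((p1 ⇒ p2) ⇒ p2) = 1 ⇒ 1/5 = 1/5
No assignment yields a value below 1/5, so this is the minimum.

1/5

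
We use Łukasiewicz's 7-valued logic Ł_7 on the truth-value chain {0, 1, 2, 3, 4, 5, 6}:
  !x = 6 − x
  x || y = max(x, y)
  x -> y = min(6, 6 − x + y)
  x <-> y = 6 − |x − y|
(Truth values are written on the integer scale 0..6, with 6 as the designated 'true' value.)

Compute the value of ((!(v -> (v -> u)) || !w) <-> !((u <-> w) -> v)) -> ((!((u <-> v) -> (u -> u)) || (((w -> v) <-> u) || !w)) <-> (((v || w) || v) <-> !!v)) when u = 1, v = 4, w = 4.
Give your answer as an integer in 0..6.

4

v -> u = 4 -> 1 = 3
v -> (v -> u) = 4 -> 3 = 5
!(v -> (v -> u)) = !5 = 1
!w = !4 = 2
!(v -> (v -> u)) || !w = 1 || 2 = 2
u <-> w = 1 <-> 4 = 3
(u <-> w) -> v = 3 -> 4 = 6
!((u <-> w) -> v) = !6 = 0
(!(v -> (v -> u)) || !w) <-> !((u <-> w) -> v) = 2 <-> 0 = 4
u <-> v = 1 <-> 4 = 3
u -> u = 1 -> 1 = 6
(u <-> v) -> (u -> u) = 3 -> 6 = 6
!((u <-> v) -> (u -> u)) = !6 = 0
w -> v = 4 -> 4 = 6
(w -> v) <-> u = 6 <-> 1 = 1
!w = !4 = 2
((w -> v) <-> u) || !w = 1 || 2 = 2
!((u <-> v) -> (u -> u)) || (((w -> v) <-> u) || !w) = 0 || 2 = 2
v || w = 4 || 4 = 4
(v || w) || v = 4 || 4 = 4
!v = !4 = 2
!!v = !2 = 4
((v || w) || v) <-> !!v = 4 <-> 4 = 6
(!((u <-> v) -> (u -> u)) || (((w -> v) <-> u) || !w)) <-> (((v || w) || v) <-> !!v) = 2 <-> 6 = 2
((!(v -> (v -> u)) || !w) <-> !((u <-> w) -> v)) -> ((!((u <-> v) -> (u -> u)) || (((w -> v) <-> u) || !w)) <-> (((v || w) || v) <-> !!v)) = 4 -> 2 = 4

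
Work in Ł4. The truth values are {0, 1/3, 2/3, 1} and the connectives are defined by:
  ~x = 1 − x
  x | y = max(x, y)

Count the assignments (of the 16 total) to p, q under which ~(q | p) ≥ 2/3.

p = 0, q = 0 ↦ 1  ≥
p = 0, q = 1/3 ↦ 2/3  ≥
p = 0, q = 2/3 ↦ 1/3  <
p = 0, q = 1 ↦ 0  <
p = 1/3, q = 0 ↦ 2/3  ≥
p = 1/3, q = 1/3 ↦ 2/3  ≥
p = 1/3, q = 2/3 ↦ 1/3  <
p = 1/3, q = 1 ↦ 0  <
p = 2/3, q = 0 ↦ 1/3  <
p = 2/3, q = 1/3 ↦ 1/3  <
p = 2/3, q = 2/3 ↦ 1/3  <
p = 2/3, q = 1 ↦ 0  <
p = 1, q = 0 ↦ 0  <
p = 1, q = 1/3 ↦ 0  <
p = 1, q = 2/3 ↦ 0  <
p = 1, q = 1 ↦ 0  <
So 4 of the 16 assignments meet the threshold.

4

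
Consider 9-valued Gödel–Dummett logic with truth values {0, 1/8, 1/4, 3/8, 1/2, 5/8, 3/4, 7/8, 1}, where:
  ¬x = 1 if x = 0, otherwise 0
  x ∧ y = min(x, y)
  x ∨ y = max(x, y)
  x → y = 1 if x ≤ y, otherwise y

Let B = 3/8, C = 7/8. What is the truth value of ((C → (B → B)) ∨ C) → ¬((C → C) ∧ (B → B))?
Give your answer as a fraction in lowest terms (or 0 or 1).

0

B → B = 3/8 → 3/8 = 1
C → (B → B) = 7/8 → 1 = 1
(C → (B → B)) ∨ C = 1 ∨ 7/8 = 1
C → C = 7/8 → 7/8 = 1
B → B = 3/8 → 3/8 = 1
(C → C) ∧ (B → B) = 1 ∧ 1 = 1
¬((C → C) ∧ (B → B)) = ¬1 = 0
((C → (B → B)) ∨ C) → ¬((C → C) ∧ (B → B)) = 1 → 0 = 0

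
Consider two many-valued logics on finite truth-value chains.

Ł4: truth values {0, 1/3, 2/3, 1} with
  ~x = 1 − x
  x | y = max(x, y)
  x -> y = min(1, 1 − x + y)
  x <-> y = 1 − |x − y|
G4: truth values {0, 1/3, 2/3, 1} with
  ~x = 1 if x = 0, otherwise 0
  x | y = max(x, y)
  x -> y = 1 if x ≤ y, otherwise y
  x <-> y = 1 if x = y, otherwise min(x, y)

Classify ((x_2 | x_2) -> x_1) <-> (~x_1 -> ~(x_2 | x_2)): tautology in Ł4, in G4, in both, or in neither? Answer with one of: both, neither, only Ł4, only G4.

In Ł4: every assignment gives 1 — tautology.
In G4: at x_1 = 1/3, x_2 = 2/3 the value is 1/3 — not a tautology.

only Ł4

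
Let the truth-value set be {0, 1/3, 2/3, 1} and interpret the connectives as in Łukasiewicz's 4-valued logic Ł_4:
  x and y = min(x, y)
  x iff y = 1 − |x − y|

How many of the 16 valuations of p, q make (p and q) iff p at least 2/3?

13

p = 0, q = 0 ↦ 1  ≥
p = 0, q = 1/3 ↦ 1  ≥
p = 0, q = 2/3 ↦ 1  ≥
p = 0, q = 1 ↦ 1  ≥
p = 1/3, q = 0 ↦ 2/3  ≥
p = 1/3, q = 1/3 ↦ 1  ≥
p = 1/3, q = 2/3 ↦ 1  ≥
p = 1/3, q = 1 ↦ 1  ≥
p = 2/3, q = 0 ↦ 1/3  <
p = 2/3, q = 1/3 ↦ 2/3  ≥
p = 2/3, q = 2/3 ↦ 1  ≥
p = 2/3, q = 1 ↦ 1  ≥
p = 1, q = 0 ↦ 0  <
p = 1, q = 1/3 ↦ 1/3  <
p = 1, q = 2/3 ↦ 2/3  ≥
p = 1, q = 1 ↦ 1  ≥
So 13 of the 16 assignments meet the threshold.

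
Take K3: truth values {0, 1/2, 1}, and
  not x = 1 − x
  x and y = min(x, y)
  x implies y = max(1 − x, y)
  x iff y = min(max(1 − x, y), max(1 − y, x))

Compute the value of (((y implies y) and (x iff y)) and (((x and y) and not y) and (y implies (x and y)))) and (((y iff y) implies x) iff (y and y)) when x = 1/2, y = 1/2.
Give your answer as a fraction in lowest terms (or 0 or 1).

y implies y = 1/2 implies 1/2 = 1/2
x iff y = 1/2 iff 1/2 = 1/2
(y implies y) and (x iff y) = 1/2 and 1/2 = 1/2
x and y = 1/2 and 1/2 = 1/2
not y = not 1/2 = 1/2
(x and y) and not y = 1/2 and 1/2 = 1/2
x and y = 1/2 and 1/2 = 1/2
y implies (x and y) = 1/2 implies 1/2 = 1/2
((x and y) and not y) and (y implies (x and y)) = 1/2 and 1/2 = 1/2
((y implies y) and (x iff y)) and (((x and y) and not y) and (y implies (x and y))) = 1/2 and 1/2 = 1/2
y iff y = 1/2 iff 1/2 = 1/2
(y iff y) implies x = 1/2 implies 1/2 = 1/2
y and y = 1/2 and 1/2 = 1/2
((y iff y) implies x) iff (y and y) = 1/2 iff 1/2 = 1/2
(((y implies y) and (x iff y)) and (((x and y) and not y) and (y implies (x and y)))) and (((y iff y) implies x) iff (y and y)) = 1/2 and 1/2 = 1/2

1/2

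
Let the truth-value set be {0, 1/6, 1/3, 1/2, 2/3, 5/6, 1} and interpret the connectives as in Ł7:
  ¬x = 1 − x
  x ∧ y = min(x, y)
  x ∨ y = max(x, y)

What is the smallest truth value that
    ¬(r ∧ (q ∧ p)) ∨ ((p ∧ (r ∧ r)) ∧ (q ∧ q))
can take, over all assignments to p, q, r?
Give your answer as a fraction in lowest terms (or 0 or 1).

Take p = 1/2, q = 1/2, r = 1/2:
q ∧ p = 1/2 ∧ 1/2 = 1/2
r ∧ (q ∧ p) = 1/2 ∧ 1/2 = 1/2
¬(r ∧ (q ∧ p)) = ¬1/2 = 1/2
r ∧ r = 1/2 ∧ 1/2 = 1/2
p ∧ (r ∧ r) = 1/2 ∧ 1/2 = 1/2
q ∧ q = 1/2 ∧ 1/2 = 1/2
(p ∧ (r ∧ r)) ∧ (q ∧ q) = 1/2 ∧ 1/2 = 1/2
¬(r ∧ (q ∧ p)) ∨ ((p ∧ (r ∧ r)) ∧ (q ∧ q)) = 1/2 ∨ 1/2 = 1/2
No assignment yields a value below 1/2, so this is the minimum.

1/2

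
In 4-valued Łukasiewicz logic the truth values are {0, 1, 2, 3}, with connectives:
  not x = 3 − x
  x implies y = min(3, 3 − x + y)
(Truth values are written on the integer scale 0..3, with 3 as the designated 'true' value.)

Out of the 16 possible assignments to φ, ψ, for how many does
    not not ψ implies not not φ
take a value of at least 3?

φ = 0, ψ = 0 ↦ 3  ≥
φ = 0, ψ = 1 ↦ 2  <
φ = 0, ψ = 2 ↦ 1  <
φ = 0, ψ = 3 ↦ 0  <
φ = 1, ψ = 0 ↦ 3  ≥
φ = 1, ψ = 1 ↦ 3  ≥
φ = 1, ψ = 2 ↦ 2  <
φ = 1, ψ = 3 ↦ 1  <
φ = 2, ψ = 0 ↦ 3  ≥
φ = 2, ψ = 1 ↦ 3  ≥
φ = 2, ψ = 2 ↦ 3  ≥
φ = 2, ψ = 3 ↦ 2  <
φ = 3, ψ = 0 ↦ 3  ≥
φ = 3, ψ = 1 ↦ 3  ≥
φ = 3, ψ = 2 ↦ 3  ≥
φ = 3, ψ = 3 ↦ 3  ≥
So 10 of the 16 assignments meet the threshold.

10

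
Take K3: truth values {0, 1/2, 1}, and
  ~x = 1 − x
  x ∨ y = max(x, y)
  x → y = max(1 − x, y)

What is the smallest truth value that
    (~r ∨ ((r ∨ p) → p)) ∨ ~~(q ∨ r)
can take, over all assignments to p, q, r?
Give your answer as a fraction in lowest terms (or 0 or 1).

Take p = 0, q = 0, r = 1/2:
~r = ~1/2 = 1/2
r ∨ p = 1/2 ∨ 0 = 1/2
(r ∨ p) → p = 1/2 → 0 = 1/2
~r ∨ ((r ∨ p) → p) = 1/2 ∨ 1/2 = 1/2
q ∨ r = 0 ∨ 1/2 = 1/2
~(q ∨ r) = ~1/2 = 1/2
~~(q ∨ r) = ~1/2 = 1/2
(~r ∨ ((r ∨ p) → p)) ∨ ~~(q ∨ r) = 1/2 ∨ 1/2 = 1/2
No assignment yields a value below 1/2, so this is the minimum.

1/2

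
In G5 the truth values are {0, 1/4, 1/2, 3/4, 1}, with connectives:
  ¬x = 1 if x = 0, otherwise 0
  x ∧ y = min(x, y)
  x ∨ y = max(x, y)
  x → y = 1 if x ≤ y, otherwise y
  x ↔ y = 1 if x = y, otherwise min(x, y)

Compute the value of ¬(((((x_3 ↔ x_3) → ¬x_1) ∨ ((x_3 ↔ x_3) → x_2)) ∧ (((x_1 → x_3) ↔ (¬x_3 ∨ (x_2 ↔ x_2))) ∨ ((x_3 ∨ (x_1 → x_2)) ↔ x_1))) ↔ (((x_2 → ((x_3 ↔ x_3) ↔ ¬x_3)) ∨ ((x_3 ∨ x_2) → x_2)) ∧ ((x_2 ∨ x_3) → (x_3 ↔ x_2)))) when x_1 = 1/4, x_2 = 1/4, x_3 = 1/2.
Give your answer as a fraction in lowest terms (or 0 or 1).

x_3 ↔ x_3 = 1/2 ↔ 1/2 = 1
¬x_1 = ¬1/4 = 0
(x_3 ↔ x_3) → ¬x_1 = 1 → 0 = 0
x_3 ↔ x_3 = 1/2 ↔ 1/2 = 1
(x_3 ↔ x_3) → x_2 = 1 → 1/4 = 1/4
((x_3 ↔ x_3) → ¬x_1) ∨ ((x_3 ↔ x_3) → x_2) = 0 ∨ 1/4 = 1/4
x_1 → x_3 = 1/4 → 1/2 = 1
¬x_3 = ¬1/2 = 0
x_2 ↔ x_2 = 1/4 ↔ 1/4 = 1
¬x_3 ∨ (x_2 ↔ x_2) = 0 ∨ 1 = 1
(x_1 → x_3) ↔ (¬x_3 ∨ (x_2 ↔ x_2)) = 1 ↔ 1 = 1
x_1 → x_2 = 1/4 → 1/4 = 1
x_3 ∨ (x_1 → x_2) = 1/2 ∨ 1 = 1
(x_3 ∨ (x_1 → x_2)) ↔ x_1 = 1 ↔ 1/4 = 1/4
((x_1 → x_3) ↔ (¬x_3 ∨ (x_2 ↔ x_2))) ∨ ((x_3 ∨ (x_1 → x_2)) ↔ x_1) = 1 ∨ 1/4 = 1
(((x_3 ↔ x_3) → ¬x_1) ∨ ((x_3 ↔ x_3) → x_2)) ∧ (((x_1 → x_3) ↔ (¬x_3 ∨ (x_2 ↔ x_2))) ∨ ((x_3 ∨ (x_1 → x_2)) ↔ x_1)) = 1/4 ∧ 1 = 1/4
x_3 ↔ x_3 = 1/2 ↔ 1/2 = 1
¬x_3 = ¬1/2 = 0
(x_3 ↔ x_3) ↔ ¬x_3 = 1 ↔ 0 = 0
x_2 → ((x_3 ↔ x_3) ↔ ¬x_3) = 1/4 → 0 = 0
x_3 ∨ x_2 = 1/2 ∨ 1/4 = 1/2
(x_3 ∨ x_2) → x_2 = 1/2 → 1/4 = 1/4
(x_2 → ((x_3 ↔ x_3) ↔ ¬x_3)) ∨ ((x_3 ∨ x_2) → x_2) = 0 ∨ 1/4 = 1/4
x_2 ∨ x_3 = 1/4 ∨ 1/2 = 1/2
x_3 ↔ x_2 = 1/2 ↔ 1/4 = 1/4
(x_2 ∨ x_3) → (x_3 ↔ x_2) = 1/2 → 1/4 = 1/4
((x_2 → ((x_3 ↔ x_3) ↔ ¬x_3)) ∨ ((x_3 ∨ x_2) → x_2)) ∧ ((x_2 ∨ x_3) → (x_3 ↔ x_2)) = 1/4 ∧ 1/4 = 1/4
((((x_3 ↔ x_3) → ¬x_1) ∨ ((x_3 ↔ x_3) → x_2)) ∧ (((x_1 → x_3) ↔ (¬x_3 ∨ (x_2 ↔ x_2))) ∨ ((x_3 ∨ (x_1 → x_2)) ↔ x_1))) ↔ (((x_2 → ((x_3 ↔ x_3) ↔ ¬x_3)) ∨ ((x_3 ∨ x_2) → x_2)) ∧ ((x_2 ∨ x_3) → (x_3 ↔ x_2))) = 1/4 ↔ 1/4 = 1
¬(((((x_3 ↔ x_3) → ¬x_1) ∨ ((x_3 ↔ x_3) → x_2)) ∧ (((x_1 → x_3) ↔ (¬x_3 ∨ (x_2 ↔ x_2))) ∨ ((x_3 ∨ (x_1 → x_2)) ↔ x_1))) ↔ (((x_2 → ((x_3 ↔ x_3) ↔ ¬x_3)) ∨ ((x_3 ∨ x_2) → x_2)) ∧ ((x_2 ∨ x_3) → (x_3 ↔ x_2)))) = ¬1 = 0

0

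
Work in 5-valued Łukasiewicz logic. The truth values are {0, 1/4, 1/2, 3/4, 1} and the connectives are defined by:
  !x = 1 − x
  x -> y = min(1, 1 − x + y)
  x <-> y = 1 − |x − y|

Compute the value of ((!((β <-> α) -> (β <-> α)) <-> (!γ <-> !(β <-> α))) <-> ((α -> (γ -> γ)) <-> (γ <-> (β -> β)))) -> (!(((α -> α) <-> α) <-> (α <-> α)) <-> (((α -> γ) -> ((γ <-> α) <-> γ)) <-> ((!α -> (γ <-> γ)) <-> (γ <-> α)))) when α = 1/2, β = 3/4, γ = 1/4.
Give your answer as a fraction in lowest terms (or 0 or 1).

β <-> α = 3/4 <-> 1/2 = 3/4
β <-> α = 3/4 <-> 1/2 = 3/4
(β <-> α) -> (β <-> α) = 3/4 -> 3/4 = 1
!((β <-> α) -> (β <-> α)) = !1 = 0
!γ = !1/4 = 3/4
β <-> α = 3/4 <-> 1/2 = 3/4
!(β <-> α) = !3/4 = 1/4
!γ <-> !(β <-> α) = 3/4 <-> 1/4 = 1/2
!((β <-> α) -> (β <-> α)) <-> (!γ <-> !(β <-> α)) = 0 <-> 1/2 = 1/2
γ -> γ = 1/4 -> 1/4 = 1
α -> (γ -> γ) = 1/2 -> 1 = 1
β -> β = 3/4 -> 3/4 = 1
γ <-> (β -> β) = 1/4 <-> 1 = 1/4
(α -> (γ -> γ)) <-> (γ <-> (β -> β)) = 1 <-> 1/4 = 1/4
(!((β <-> α) -> (β <-> α)) <-> (!γ <-> !(β <-> α))) <-> ((α -> (γ -> γ)) <-> (γ <-> (β -> β))) = 1/2 <-> 1/4 = 3/4
α -> α = 1/2 -> 1/2 = 1
(α -> α) <-> α = 1 <-> 1/2 = 1/2
α <-> α = 1/2 <-> 1/2 = 1
((α -> α) <-> α) <-> (α <-> α) = 1/2 <-> 1 = 1/2
!(((α -> α) <-> α) <-> (α <-> α)) = !1/2 = 1/2
α -> γ = 1/2 -> 1/4 = 3/4
γ <-> α = 1/4 <-> 1/2 = 3/4
(γ <-> α) <-> γ = 3/4 <-> 1/4 = 1/2
(α -> γ) -> ((γ <-> α) <-> γ) = 3/4 -> 1/2 = 3/4
!α = !1/2 = 1/2
γ <-> γ = 1/4 <-> 1/4 = 1
!α -> (γ <-> γ) = 1/2 -> 1 = 1
γ <-> α = 1/4 <-> 1/2 = 3/4
(!α -> (γ <-> γ)) <-> (γ <-> α) = 1 <-> 3/4 = 3/4
((α -> γ) -> ((γ <-> α) <-> γ)) <-> ((!α -> (γ <-> γ)) <-> (γ <-> α)) = 3/4 <-> 3/4 = 1
!(((α -> α) <-> α) <-> (α <-> α)) <-> (((α -> γ) -> ((γ <-> α) <-> γ)) <-> ((!α -> (γ <-> γ)) <-> (γ <-> α))) = 1/2 <-> 1 = 1/2
((!((β <-> α) -> (β <-> α)) <-> (!γ <-> !(β <-> α))) <-> ((α -> (γ -> γ)) <-> (γ <-> (β -> β)))) -> (!(((α -> α) <-> α) <-> (α <-> α)) <-> (((α -> γ) -> ((γ <-> α) <-> γ)) <-> ((!α -> (γ <-> γ)) <-> (γ <-> α)))) = 3/4 -> 1/2 = 3/4

3/4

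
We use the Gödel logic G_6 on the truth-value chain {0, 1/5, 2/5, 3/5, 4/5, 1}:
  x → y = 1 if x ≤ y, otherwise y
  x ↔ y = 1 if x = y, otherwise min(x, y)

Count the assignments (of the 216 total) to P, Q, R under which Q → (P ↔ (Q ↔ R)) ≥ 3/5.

116

value 1: 106 assignments (counts)
value 4/5: 2 assignments (counts)
value 3/5: 8 assignments (counts)
value 2/5: 18 assignments
value 1/5: 32 assignments
value 0: 50 assignments
So 116 of the 216 assignments meet the threshold.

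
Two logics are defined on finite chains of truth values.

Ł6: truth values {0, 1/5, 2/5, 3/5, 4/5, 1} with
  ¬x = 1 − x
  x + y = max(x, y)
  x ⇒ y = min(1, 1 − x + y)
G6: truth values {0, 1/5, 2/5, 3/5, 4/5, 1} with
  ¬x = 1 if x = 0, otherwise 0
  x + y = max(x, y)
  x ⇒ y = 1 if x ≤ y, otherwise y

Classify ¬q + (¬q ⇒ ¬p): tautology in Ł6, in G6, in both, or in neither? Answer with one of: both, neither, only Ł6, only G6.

only G6

In Ł6: at p = 2/5, q = 1/5 the value is 4/5 — not a tautology.
In G6: every assignment gives 1 — tautology.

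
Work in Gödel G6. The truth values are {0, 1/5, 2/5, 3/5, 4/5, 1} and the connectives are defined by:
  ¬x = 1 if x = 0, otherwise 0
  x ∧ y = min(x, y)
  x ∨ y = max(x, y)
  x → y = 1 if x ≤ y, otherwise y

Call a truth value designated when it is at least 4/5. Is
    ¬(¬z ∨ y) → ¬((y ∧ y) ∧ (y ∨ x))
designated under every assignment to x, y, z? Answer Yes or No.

Yes

At x = 1/5, y = 4/5, z = 3/5, for instance:
¬z = ¬3/5 = 0
¬z ∨ y = 0 ∨ 4/5 = 4/5
¬(¬z ∨ y) = ¬4/5 = 0
y ∧ y = 4/5 ∧ 4/5 = 4/5
y ∨ x = 4/5 ∨ 1/5 = 4/5
(y ∧ y) ∧ (y ∨ x) = 4/5 ∧ 4/5 = 4/5
¬((y ∧ y) ∧ (y ∨ x)) = ¬4/5 = 0
¬(¬z ∨ y) → ¬((y ∧ y) ∧ (y ∨ x)) = 0 → 0 = 1
and checking the remaining 215 assignments likewise gives ≥ 4/5 in every case.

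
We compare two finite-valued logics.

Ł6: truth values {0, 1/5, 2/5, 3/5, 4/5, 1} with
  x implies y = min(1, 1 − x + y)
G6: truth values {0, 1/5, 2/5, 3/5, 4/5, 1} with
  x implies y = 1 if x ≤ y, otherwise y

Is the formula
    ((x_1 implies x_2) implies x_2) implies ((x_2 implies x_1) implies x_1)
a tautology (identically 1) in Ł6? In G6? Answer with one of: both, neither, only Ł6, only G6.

only Ł6

In Ł6: every assignment gives 1 — tautology.
In G6: at x_1 = 1/5, x_2 = 0 the value is 1/5 — not a tautology.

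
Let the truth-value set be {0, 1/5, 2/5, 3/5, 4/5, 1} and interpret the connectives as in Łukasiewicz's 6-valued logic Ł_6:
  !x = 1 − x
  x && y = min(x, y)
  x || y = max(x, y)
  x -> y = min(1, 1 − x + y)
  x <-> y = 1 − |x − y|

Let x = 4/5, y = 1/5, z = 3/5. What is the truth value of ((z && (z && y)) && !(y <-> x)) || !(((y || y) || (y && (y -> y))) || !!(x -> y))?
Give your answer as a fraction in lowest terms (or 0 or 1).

3/5

z && y = 3/5 && 1/5 = 1/5
z && (z && y) = 3/5 && 1/5 = 1/5
y <-> x = 1/5 <-> 4/5 = 2/5
!(y <-> x) = !2/5 = 3/5
(z && (z && y)) && !(y <-> x) = 1/5 && 3/5 = 1/5
y || y = 1/5 || 1/5 = 1/5
y -> y = 1/5 -> 1/5 = 1
y && (y -> y) = 1/5 && 1 = 1/5
(y || y) || (y && (y -> y)) = 1/5 || 1/5 = 1/5
x -> y = 4/5 -> 1/5 = 2/5
!(x -> y) = !2/5 = 3/5
!!(x -> y) = !3/5 = 2/5
((y || y) || (y && (y -> y))) || !!(x -> y) = 1/5 || 2/5 = 2/5
!(((y || y) || (y && (y -> y))) || !!(x -> y)) = !2/5 = 3/5
((z && (z && y)) && !(y <-> x)) || !(((y || y) || (y && (y -> y))) || !!(x -> y)) = 1/5 || 3/5 = 3/5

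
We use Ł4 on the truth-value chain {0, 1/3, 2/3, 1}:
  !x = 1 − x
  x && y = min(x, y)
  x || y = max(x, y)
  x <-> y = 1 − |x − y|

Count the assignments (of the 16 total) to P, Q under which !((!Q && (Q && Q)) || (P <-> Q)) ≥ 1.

2

P = 0, Q = 0 ↦ 0  <
P = 0, Q = 1/3 ↦ 1/3  <
P = 0, Q = 2/3 ↦ 2/3  <
P = 0, Q = 1 ↦ 1  ≥
P = 1/3, Q = 0 ↦ 1/3  <
P = 1/3, Q = 1/3 ↦ 0  <
P = 1/3, Q = 2/3 ↦ 1/3  <
P = 1/3, Q = 1 ↦ 2/3  <
P = 2/3, Q = 0 ↦ 2/3  <
P = 2/3, Q = 1/3 ↦ 1/3  <
P = 2/3, Q = 2/3 ↦ 0  <
P = 2/3, Q = 1 ↦ 1/3  <
P = 1, Q = 0 ↦ 1  ≥
P = 1, Q = 1/3 ↦ 2/3  <
P = 1, Q = 2/3 ↦ 1/3  <
P = 1, Q = 1 ↦ 0  <
So 2 of the 16 assignments meet the threshold.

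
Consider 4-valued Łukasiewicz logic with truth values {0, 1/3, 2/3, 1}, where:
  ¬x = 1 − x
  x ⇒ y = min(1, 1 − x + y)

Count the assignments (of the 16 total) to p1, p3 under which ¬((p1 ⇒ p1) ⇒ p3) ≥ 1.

4

p1 = 0, p3 = 0 ↦ 1  ≥
p1 = 0, p3 = 1/3 ↦ 2/3  <
p1 = 0, p3 = 2/3 ↦ 1/3  <
p1 = 0, p3 = 1 ↦ 0  <
p1 = 1/3, p3 = 0 ↦ 1  ≥
p1 = 1/3, p3 = 1/3 ↦ 2/3  <
p1 = 1/3, p3 = 2/3 ↦ 1/3  <
p1 = 1/3, p3 = 1 ↦ 0  <
p1 = 2/3, p3 = 0 ↦ 1  ≥
p1 = 2/3, p3 = 1/3 ↦ 2/3  <
p1 = 2/3, p3 = 2/3 ↦ 1/3  <
p1 = 2/3, p3 = 1 ↦ 0  <
p1 = 1, p3 = 0 ↦ 1  ≥
p1 = 1, p3 = 1/3 ↦ 2/3  <
p1 = 1, p3 = 2/3 ↦ 1/3  <
p1 = 1, p3 = 1 ↦ 0  <
So 4 of the 16 assignments meet the threshold.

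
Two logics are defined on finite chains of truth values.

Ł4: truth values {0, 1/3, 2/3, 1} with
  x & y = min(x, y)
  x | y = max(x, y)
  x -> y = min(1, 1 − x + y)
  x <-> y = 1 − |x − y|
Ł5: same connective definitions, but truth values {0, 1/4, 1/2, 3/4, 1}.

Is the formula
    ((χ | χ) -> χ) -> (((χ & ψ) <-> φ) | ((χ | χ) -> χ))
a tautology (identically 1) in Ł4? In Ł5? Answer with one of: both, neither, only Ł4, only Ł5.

both

In Ł4: every assignment gives 1 — tautology.
In Ł5: every assignment gives 1 — tautology.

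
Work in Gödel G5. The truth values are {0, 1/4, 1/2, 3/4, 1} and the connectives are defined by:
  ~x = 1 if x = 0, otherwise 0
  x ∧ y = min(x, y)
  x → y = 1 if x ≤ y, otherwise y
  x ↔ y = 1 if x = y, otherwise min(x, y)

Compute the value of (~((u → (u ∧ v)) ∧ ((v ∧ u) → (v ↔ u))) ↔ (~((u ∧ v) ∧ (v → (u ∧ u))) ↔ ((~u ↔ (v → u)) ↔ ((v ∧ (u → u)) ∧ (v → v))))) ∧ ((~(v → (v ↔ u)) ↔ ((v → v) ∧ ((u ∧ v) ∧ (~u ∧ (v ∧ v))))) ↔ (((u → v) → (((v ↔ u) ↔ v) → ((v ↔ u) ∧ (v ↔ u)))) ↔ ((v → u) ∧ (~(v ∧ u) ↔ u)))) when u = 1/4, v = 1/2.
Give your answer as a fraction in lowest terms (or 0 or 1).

u ∧ v = 1/4 ∧ 1/2 = 1/4
u → (u ∧ v) = 1/4 → 1/4 = 1
v ∧ u = 1/2 ∧ 1/4 = 1/4
v ↔ u = 1/2 ↔ 1/4 = 1/4
(v ∧ u) → (v ↔ u) = 1/4 → 1/4 = 1
(u → (u ∧ v)) ∧ ((v ∧ u) → (v ↔ u)) = 1 ∧ 1 = 1
~((u → (u ∧ v)) ∧ ((v ∧ u) → (v ↔ u))) = ~1 = 0
u ∧ v = 1/4 ∧ 1/2 = 1/4
u ∧ u = 1/4 ∧ 1/4 = 1/4
v → (u ∧ u) = 1/2 → 1/4 = 1/4
(u ∧ v) ∧ (v → (u ∧ u)) = 1/4 ∧ 1/4 = 1/4
~((u ∧ v) ∧ (v → (u ∧ u))) = ~1/4 = 0
~u = ~1/4 = 0
v → u = 1/2 → 1/4 = 1/4
~u ↔ (v → u) = 0 ↔ 1/4 = 0
u → u = 1/4 → 1/4 = 1
v ∧ (u → u) = 1/2 ∧ 1 = 1/2
v → v = 1/2 → 1/2 = 1
(v ∧ (u → u)) ∧ (v → v) = 1/2 ∧ 1 = 1/2
(~u ↔ (v → u)) ↔ ((v ∧ (u → u)) ∧ (v → v)) = 0 ↔ 1/2 = 0
~((u ∧ v) ∧ (v → (u ∧ u))) ↔ ((~u ↔ (v → u)) ↔ ((v ∧ (u → u)) ∧ (v → v))) = 0 ↔ 0 = 1
~((u → (u ∧ v)) ∧ ((v ∧ u) → (v ↔ u))) ↔ (~((u ∧ v) ∧ (v → (u ∧ u))) ↔ ((~u ↔ (v → u)) ↔ ((v ∧ (u → u)) ∧ (v → v)))) = 0 ↔ 1 = 0
v ↔ u = 1/2 ↔ 1/4 = 1/4
v → (v ↔ u) = 1/2 → 1/4 = 1/4
~(v → (v ↔ u)) = ~1/4 = 0
v → v = 1/2 → 1/2 = 1
u ∧ v = 1/4 ∧ 1/2 = 1/4
~u = ~1/4 = 0
v ∧ v = 1/2 ∧ 1/2 = 1/2
~u ∧ (v ∧ v) = 0 ∧ 1/2 = 0
(u ∧ v) ∧ (~u ∧ (v ∧ v)) = 1/4 ∧ 0 = 0
(v → v) ∧ ((u ∧ v) ∧ (~u ∧ (v ∧ v))) = 1 ∧ 0 = 0
~(v → (v ↔ u)) ↔ ((v → v) ∧ ((u ∧ v) ∧ (~u ∧ (v ∧ v)))) = 0 ↔ 0 = 1
u → v = 1/4 → 1/2 = 1
v ↔ u = 1/2 ↔ 1/4 = 1/4
(v ↔ u) ↔ v = 1/4 ↔ 1/2 = 1/4
v ↔ u = 1/2 ↔ 1/4 = 1/4
v ↔ u = 1/2 ↔ 1/4 = 1/4
(v ↔ u) ∧ (v ↔ u) = 1/4 ∧ 1/4 = 1/4
((v ↔ u) ↔ v) → ((v ↔ u) ∧ (v ↔ u)) = 1/4 → 1/4 = 1
(u → v) → (((v ↔ u) ↔ v) → ((v ↔ u) ∧ (v ↔ u))) = 1 → 1 = 1
v → u = 1/2 → 1/4 = 1/4
v ∧ u = 1/2 ∧ 1/4 = 1/4
~(v ∧ u) = ~1/4 = 0
~(v ∧ u) ↔ u = 0 ↔ 1/4 = 0
(v → u) ∧ (~(v ∧ u) ↔ u) = 1/4 ∧ 0 = 0
((u → v) → (((v ↔ u) ↔ v) → ((v ↔ u) ∧ (v ↔ u)))) ↔ ((v → u) ∧ (~(v ∧ u) ↔ u)) = 1 ↔ 0 = 0
(~(v → (v ↔ u)) ↔ ((v → v) ∧ ((u ∧ v) ∧ (~u ∧ (v ∧ v))))) ↔ (((u → v) → (((v ↔ u) ↔ v) → ((v ↔ u) ∧ (v ↔ u)))) ↔ ((v → u) ∧ (~(v ∧ u) ↔ u))) = 1 ↔ 0 = 0
(~((u → (u ∧ v)) ∧ ((v ∧ u) → (v ↔ u))) ↔ (~((u ∧ v) ∧ (v → (u ∧ u))) ↔ ((~u ↔ (v → u)) ↔ ((v ∧ (u → u)) ∧ (v → v))))) ∧ ((~(v → (v ↔ u)) ↔ ((v → v) ∧ ((u ∧ v) ∧ (~u ∧ (v ∧ v))))) ↔ (((u → v) → (((v ↔ u) ↔ v) → ((v ↔ u) ∧ (v ↔ u)))) ↔ ((v → u) ∧ (~(v ∧ u) ↔ u)))) = 0 ∧ 0 = 0

0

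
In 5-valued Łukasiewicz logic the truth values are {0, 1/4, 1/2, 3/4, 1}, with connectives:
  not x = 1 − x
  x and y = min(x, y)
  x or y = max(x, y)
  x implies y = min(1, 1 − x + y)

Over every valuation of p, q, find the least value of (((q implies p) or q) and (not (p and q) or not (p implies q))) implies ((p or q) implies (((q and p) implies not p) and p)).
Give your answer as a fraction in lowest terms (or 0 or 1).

Take p = 0, q = 1:
q implies p = 1 implies 0 = 0
(q implies p) or q = 0 or 1 = 1
p and q = 0 and 1 = 0
not (p and q) = not 0 = 1
p implies q = 0 implies 1 = 1
not (p implies q) = not 1 = 0
not (p and q) or not (p implies q) = 1 or 0 = 1
((q implies p) or q) and (not (p and q) or not (p implies q)) = 1 and 1 = 1
p or q = 0 or 1 = 1
q and p = 1 and 0 = 0
not p = not 0 = 1
(q and p) implies not p = 0 implies 1 = 1
((q and p) implies not p) and p = 1 and 0 = 0
(p or q) implies (((q and p) implies not p) and p) = 1 implies 0 = 0
(((q implies p) or q) and (not (p and q) or not (p implies q))) implies ((p or q) implies (((q and p) implies not p) and p)) = 1 implies 0 = 0
No assignment yields a value below 0, so this is the minimum.

0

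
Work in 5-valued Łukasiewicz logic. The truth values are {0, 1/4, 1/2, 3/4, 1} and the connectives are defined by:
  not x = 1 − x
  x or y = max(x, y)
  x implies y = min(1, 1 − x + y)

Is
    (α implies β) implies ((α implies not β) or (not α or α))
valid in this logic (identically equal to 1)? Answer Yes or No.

Counterexample: take α = 1/4, β = 1.
α implies β = 1/4 implies 1 = 1
not β = not 1 = 0
α implies not β = 1/4 implies 0 = 3/4
not α = not 1/4 = 3/4
not α or α = 3/4 or 1/4 = 3/4
(α implies not β) or (not α or α) = 3/4 or 3/4 = 3/4
(α implies β) implies ((α implies not β) or (not α or α)) = 1 implies 3/4 = 3/4
This gives 3/4 ≠ 1.

No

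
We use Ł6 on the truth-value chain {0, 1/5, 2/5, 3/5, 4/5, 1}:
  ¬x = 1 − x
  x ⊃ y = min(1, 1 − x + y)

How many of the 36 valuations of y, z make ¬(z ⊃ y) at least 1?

1

value 1: 1 assignment (counts)
value 4/5: 2 assignments
value 3/5: 3 assignments
value 2/5: 4 assignments
value 1/5: 5 assignments
value 0: 21 assignments
So 1 of the 36 assignments meets the threshold.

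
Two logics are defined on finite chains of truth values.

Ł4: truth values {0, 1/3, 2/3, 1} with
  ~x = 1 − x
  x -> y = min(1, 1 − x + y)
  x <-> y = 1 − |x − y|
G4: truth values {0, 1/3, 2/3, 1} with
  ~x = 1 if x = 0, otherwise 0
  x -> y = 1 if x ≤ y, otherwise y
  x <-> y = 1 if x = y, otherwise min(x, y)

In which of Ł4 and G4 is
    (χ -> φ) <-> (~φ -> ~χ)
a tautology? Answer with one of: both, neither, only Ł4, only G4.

In Ł4: every assignment gives 1 — tautology.
In G4: at φ = 1/3, χ = 2/3 the value is 1/3 — not a tautology.

only Ł4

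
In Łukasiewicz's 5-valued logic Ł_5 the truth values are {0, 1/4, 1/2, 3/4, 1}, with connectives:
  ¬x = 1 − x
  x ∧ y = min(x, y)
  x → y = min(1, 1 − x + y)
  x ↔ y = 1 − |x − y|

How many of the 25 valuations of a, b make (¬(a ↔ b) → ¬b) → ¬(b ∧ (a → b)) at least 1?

6

value 1: 6 assignments (counts)
value 3/4: 7 assignments
value 1/2: 7 assignments
value 1/4: 4 assignments
value 0: 1 assignment
So 6 of the 25 assignments meet the threshold.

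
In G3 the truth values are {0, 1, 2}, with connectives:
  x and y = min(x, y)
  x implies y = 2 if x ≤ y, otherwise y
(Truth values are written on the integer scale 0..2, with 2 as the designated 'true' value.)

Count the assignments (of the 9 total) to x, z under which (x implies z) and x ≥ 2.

x = 0, z = 0 ↦ 0  <
x = 0, z = 1 ↦ 0  <
x = 0, z = 2 ↦ 0  <
x = 1, z = 0 ↦ 0  <
x = 1, z = 1 ↦ 1  <
x = 1, z = 2 ↦ 1  <
x = 2, z = 0 ↦ 0  <
x = 2, z = 1 ↦ 1  <
x = 2, z = 2 ↦ 2  ≥
So 1 of the 9 assignments meets the threshold.

1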